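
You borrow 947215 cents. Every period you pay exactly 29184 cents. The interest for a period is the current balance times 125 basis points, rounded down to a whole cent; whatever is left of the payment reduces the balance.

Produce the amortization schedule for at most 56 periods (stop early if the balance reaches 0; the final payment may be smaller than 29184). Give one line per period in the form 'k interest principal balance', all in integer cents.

1. interest=⌊947215·125/10000⌋=11840; principal=29184-11840=17344; balance=947215-17344=929871
2. interest=⌊929871·125/10000⌋=11623; principal=29184-11623=17561; balance=929871-17561=912310
3. interest=⌊912310·125/10000⌋=11403; principal=29184-11403=17781; balance=912310-17781=894529
4. interest=⌊894529·125/10000⌋=11181; principal=29184-11181=18003; balance=894529-18003=876526
5. interest=⌊876526·125/10000⌋=10956; principal=29184-10956=18228; balance=876526-18228=858298
6. interest=⌊858298·125/10000⌋=10728; principal=29184-10728=18456; balance=858298-18456=839842
7. interest=⌊839842·125/10000⌋=10498; principal=29184-10498=18686; balance=839842-18686=821156
8. interest=⌊821156·125/10000⌋=10264; principal=29184-10264=18920; balance=821156-18920=802236
9. interest=⌊802236·125/10000⌋=10027; principal=29184-10027=19157; balance=802236-19157=783079
10. interest=⌊783079·125/10000⌋=9788; principal=29184-9788=19396; balance=783079-19396=763683
11. interest=⌊763683·125/10000⌋=9546; principal=29184-9546=19638; balance=763683-19638=744045
12. interest=⌊744045·125/10000⌋=9300; principal=29184-9300=19884; balance=744045-19884=724161
13. interest=⌊724161·125/10000⌋=9052; principal=29184-9052=20132; balance=724161-20132=704029
14. interest=⌊704029·125/10000⌋=8800; principal=29184-8800=20384; balance=704029-20384=683645
15. interest=⌊683645·125/10000⌋=8545; principal=29184-8545=20639; balance=683645-20639=663006
16. interest=⌊663006·125/10000⌋=8287; principal=29184-8287=20897; balance=663006-20897=642109
17. interest=⌊642109·125/10000⌋=8026; principal=29184-8026=21158; balance=642109-21158=620951
18. interest=⌊620951·125/10000⌋=7761; principal=29184-7761=21423; balance=620951-21423=599528
19. interest=⌊599528·125/10000⌋=7494; principal=29184-7494=21690; balance=599528-21690=577838
20. interest=⌊577838·125/10000⌋=7222; principal=29184-7222=21962; balance=577838-21962=555876
21. interest=⌊555876·125/10000⌋=6948; principal=29184-6948=22236; balance=555876-22236=533640
22. interest=⌊533640·125/10000⌋=6670; principal=29184-6670=22514; balance=533640-22514=511126
23. interest=⌊511126·125/10000⌋=6389; principal=29184-6389=22795; balance=511126-22795=488331
24. interest=⌊488331·125/10000⌋=6104; principal=29184-6104=23080; balance=488331-23080=465251
25. interest=⌊465251·125/10000⌋=5815; principal=29184-5815=23369; balance=465251-23369=441882
26. interest=⌊441882·125/10000⌋=5523; principal=29184-5523=23661; balance=441882-23661=418221
27. interest=⌊418221·125/10000⌋=5227; principal=29184-5227=23957; balance=418221-23957=394264
28. interest=⌊394264·125/10000⌋=4928; principal=29184-4928=24256; balance=394264-24256=370008
29. interest=⌊370008·125/10000⌋=4625; principal=29184-4625=24559; balance=370008-24559=345449
30. interest=⌊345449·125/10000⌋=4318; principal=29184-4318=24866; balance=345449-24866=320583
31. interest=⌊320583·125/10000⌋=4007; principal=29184-4007=25177; balance=320583-25177=295406
32. interest=⌊295406·125/10000⌋=3692; principal=29184-3692=25492; balance=295406-25492=269914
33. interest=⌊269914·125/10000⌋=3373; principal=29184-3373=25811; balance=269914-25811=244103
34. interest=⌊244103·125/10000⌋=3051; principal=29184-3051=26133; balance=244103-26133=217970
35. interest=⌊217970·125/10000⌋=2724; principal=29184-2724=26460; balance=217970-26460=191510
36. interest=⌊191510·125/10000⌋=2393; principal=29184-2393=26791; balance=191510-26791=164719
37. interest=⌊164719·125/10000⌋=2058; principal=29184-2058=27126; balance=164719-27126=137593
38. interest=⌊137593·125/10000⌋=1719; principal=29184-1719=27465; balance=137593-27465=110128
39. interest=⌊110128·125/10000⌋=1376; principal=29184-1376=27808; balance=110128-27808=82320
40. interest=⌊82320·125/10000⌋=1029; principal=29184-1029=28155; balance=82320-28155=54165
41. interest=⌊54165·125/10000⌋=677; principal=29184-677=28507; balance=54165-28507=25658
42. interest=⌊25658·125/10000⌋=320; principal=min(29184-320,25658)=25658; balance=25658-25658=0

1 11840 17344 929871
2 11623 17561 912310
3 11403 17781 894529
4 11181 18003 876526
5 10956 18228 858298
6 10728 18456 839842
7 10498 18686 821156
8 10264 18920 802236
9 10027 19157 783079
10 9788 19396 763683
11 9546 19638 744045
12 9300 19884 724161
13 9052 20132 704029
14 8800 20384 683645
15 8545 20639 663006
16 8287 20897 642109
17 8026 21158 620951
18 7761 21423 599528
19 7494 21690 577838
20 7222 21962 555876
21 6948 22236 533640
22 6670 22514 511126
23 6389 22795 488331
24 6104 23080 465251
25 5815 23369 441882
26 5523 23661 418221
27 5227 23957 394264
28 4928 24256 370008
29 4625 24559 345449
30 4318 24866 320583
31 4007 25177 295406
32 3692 25492 269914
33 3373 25811 244103
34 3051 26133 217970
35 2724 26460 191510
36 2393 26791 164719
37 2058 27126 137593
38 1719 27465 110128
39 1376 27808 82320
40 1029 28155 54165
41 677 28507 25658
42 320 25658 0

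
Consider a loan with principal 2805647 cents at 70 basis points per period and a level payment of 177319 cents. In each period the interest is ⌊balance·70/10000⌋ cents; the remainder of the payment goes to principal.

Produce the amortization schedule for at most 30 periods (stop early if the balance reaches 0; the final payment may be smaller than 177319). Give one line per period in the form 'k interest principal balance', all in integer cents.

1. interest=⌊2805647·70/10000⌋=19639; principal=177319-19639=157680; balance=2805647-157680=2647967
2. interest=⌊2647967·70/10000⌋=18535; principal=177319-18535=158784; balance=2647967-158784=2489183
3. interest=⌊2489183·70/10000⌋=17424; principal=177319-17424=159895; balance=2489183-159895=2329288
4. interest=⌊2329288·70/10000⌋=16305; principal=177319-16305=161014; balance=2329288-161014=2168274
5. interest=⌊2168274·70/10000⌋=15177; principal=177319-15177=162142; balance=2168274-162142=2006132
6. interest=⌊2006132·70/10000⌋=14042; principal=177319-14042=163277; balance=2006132-163277=1842855
7. interest=⌊1842855·70/10000⌋=12899; principal=177319-12899=164420; balance=1842855-164420=1678435
8. interest=⌊1678435·70/10000⌋=11749; principal=177319-11749=165570; balance=1678435-165570=1512865
9. interest=⌊1512865·70/10000⌋=10590; principal=177319-10590=166729; balance=1512865-166729=1346136
10. interest=⌊1346136·70/10000⌋=9422; principal=177319-9422=167897; balance=1346136-167897=1178239
11. interest=⌊1178239·70/10000⌋=8247; principal=177319-8247=169072; balance=1178239-169072=1009167
12. interest=⌊1009167·70/10000⌋=7064; principal=177319-7064=170255; balance=1009167-170255=838912
13. interest=⌊838912·70/10000⌋=5872; principal=177319-5872=171447; balance=838912-171447=667465
14. interest=⌊667465·70/10000⌋=4672; principal=177319-4672=172647; balance=667465-172647=494818
15. interest=⌊494818·70/10000⌋=3463; principal=177319-3463=173856; balance=494818-173856=320962
16. interest=⌊320962·70/10000⌋=2246; principal=177319-2246=175073; balance=320962-175073=145889
17. interest=⌊145889·70/10000⌋=1021; principal=min(177319-1021,145889)=145889; balance=145889-145889=0

1 19639 157680 2647967
2 18535 158784 2489183
3 17424 159895 2329288
4 16305 161014 2168274
5 15177 162142 2006132
6 14042 163277 1842855
7 12899 164420 1678435
8 11749 165570 1512865
9 10590 166729 1346136
10 9422 167897 1178239
11 8247 169072 1009167
12 7064 170255 838912
13 5872 171447 667465
14 4672 172647 494818
15 3463 173856 320962
16 2246 175073 145889
17 1021 145889 0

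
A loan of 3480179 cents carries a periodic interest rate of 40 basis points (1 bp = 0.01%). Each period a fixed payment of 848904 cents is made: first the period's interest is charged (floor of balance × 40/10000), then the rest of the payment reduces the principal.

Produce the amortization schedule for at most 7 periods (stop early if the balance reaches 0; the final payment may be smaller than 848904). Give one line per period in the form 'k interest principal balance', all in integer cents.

1. interest=⌊3480179·40/10000⌋=13920; principal=848904-13920=834984; balance=3480179-834984=2645195
2. interest=⌊2645195·40/10000⌋=10580; principal=848904-10580=838324; balance=2645195-838324=1806871
3. interest=⌊1806871·40/10000⌋=7227; principal=848904-7227=841677; balance=1806871-841677=965194
4. interest=⌊965194·40/10000⌋=3860; principal=848904-3860=845044; balance=965194-845044=120150
5. interest=⌊120150·40/10000⌋=480; principal=min(848904-480,120150)=120150; balance=120150-120150=0

1 13920 834984 2645195
2 10580 838324 1806871
3 7227 841677 965194
4 3860 845044 120150
5 480 120150 0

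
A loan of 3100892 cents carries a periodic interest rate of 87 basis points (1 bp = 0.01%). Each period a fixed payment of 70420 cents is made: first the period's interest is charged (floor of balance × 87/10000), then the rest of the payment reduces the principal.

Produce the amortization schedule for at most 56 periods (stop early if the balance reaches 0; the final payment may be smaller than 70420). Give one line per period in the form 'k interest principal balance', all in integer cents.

1. interest=⌊3100892·87/10000⌋=26977; principal=70420-26977=43443; balance=3100892-43443=3057449
2. interest=⌊3057449·87/10000⌋=26599; principal=70420-26599=43821; balance=3057449-43821=3013628
3. interest=⌊3013628·87/10000⌋=26218; principal=70420-26218=44202; balance=3013628-44202=2969426
4. interest=⌊2969426·87/10000⌋=25834; principal=70420-25834=44586; balance=2969426-44586=2924840
5. interest=⌊2924840·87/10000⌋=25446; principal=70420-25446=44974; balance=2924840-44974=2879866
6. interest=⌊2879866·87/10000⌋=25054; principal=70420-25054=45366; balance=2879866-45366=2834500
7. interest=⌊2834500·87/10000⌋=24660; principal=70420-24660=45760; balance=2834500-45760=2788740
8. interest=⌊2788740·87/10000⌋=24262; principal=70420-24262=46158; balance=2788740-46158=2742582
9. interest=⌊2742582·87/10000⌋=23860; principal=70420-23860=46560; balance=2742582-46560=2696022
10. interest=⌊2696022·87/10000⌋=23455; principal=70420-23455=46965; balance=2696022-46965=2649057
11. interest=⌊2649057·87/10000⌋=23046; principal=70420-23046=47374; balance=2649057-47374=2601683
12. interest=⌊2601683·87/10000⌋=22634; principal=70420-22634=47786; balance=2601683-47786=2553897
13. interest=⌊2553897·87/10000⌋=22218; principal=70420-22218=48202; balance=2553897-48202=2505695
14. interest=⌊2505695·87/10000⌋=21799; principal=70420-21799=48621; balance=2505695-48621=2457074
15. interest=⌊2457074·87/10000⌋=21376; principal=70420-21376=49044; balance=2457074-49044=2408030
16. interest=⌊2408030·87/10000⌋=20949; principal=70420-20949=49471; balance=2408030-49471=2358559
17. interest=⌊2358559·87/10000⌋=20519; principal=70420-20519=49901; balance=2358559-49901=2308658
18. interest=⌊2308658·87/10000⌋=20085; principal=70420-20085=50335; balance=2308658-50335=2258323
19. interest=⌊2258323·87/10000⌋=19647; principal=70420-19647=50773; balance=2258323-50773=2207550
20. interest=⌊2207550·87/10000⌋=19205; principal=70420-19205=51215; balance=2207550-51215=2156335
21. interest=⌊2156335·87/10000⌋=18760; principal=70420-18760=51660; balance=2156335-51660=2104675
22. interest=⌊2104675·87/10000⌋=18310; principal=70420-18310=52110; balance=2104675-52110=2052565
23. interest=⌊2052565·87/10000⌋=17857; principal=70420-17857=52563; balance=2052565-52563=2000002
24. interest=⌊2000002·87/10000⌋=17400; principal=70420-17400=53020; balance=2000002-53020=1946982
25. interest=⌊1946982·87/10000⌋=16938; principal=70420-16938=53482; balance=1946982-53482=1893500
26. interest=⌊1893500·87/10000⌋=16473; principal=70420-16473=53947; balance=1893500-53947=1839553
27. interest=⌊1839553·87/10000⌋=16004; principal=70420-16004=54416; balance=1839553-54416=1785137
28. interest=⌊1785137·87/10000⌋=15530; principal=70420-15530=54890; balance=1785137-54890=1730247
29. interest=⌊1730247·87/10000⌋=15053; principal=70420-15053=55367; balance=1730247-55367=1674880
30. interest=⌊1674880·87/10000⌋=14571; principal=70420-14571=55849; balance=1674880-55849=1619031
31. interest=⌊1619031·87/10000⌋=14085; principal=70420-14085=56335; balance=1619031-56335=1562696
32. interest=⌊1562696·87/10000⌋=13595; principal=70420-13595=56825; balance=1562696-56825=1505871
33. interest=⌊1505871·87/10000⌋=13101; principal=70420-13101=57319; balance=1505871-57319=1448552
34. interest=⌊1448552·87/10000⌋=12602; principal=70420-12602=57818; balance=1448552-57818=1390734
35. interest=⌊1390734·87/10000⌋=12099; principal=70420-12099=58321; balance=1390734-58321=1332413
36. interest=⌊1332413·87/10000⌋=11591; principal=70420-11591=58829; balance=1332413-58829=1273584
37. interest=⌊1273584·87/10000⌋=11080; principal=70420-11080=59340; balance=1273584-59340=1214244
38. interest=⌊1214244·87/10000⌋=10563; principal=70420-10563=59857; balance=1214244-59857=1154387
39. interest=⌊1154387·87/10000⌋=10043; principal=70420-10043=60377; balance=1154387-60377=1094010
40. interest=⌊1094010·87/10000⌋=9517; principal=70420-9517=60903; balance=1094010-60903=1033107
41. interest=⌊1033107·87/10000⌋=8988; principal=70420-8988=61432; balance=1033107-61432=971675
42. interest=⌊971675·87/10000⌋=8453; principal=70420-8453=61967; balance=971675-61967=909708
43. interest=⌊909708·87/10000⌋=7914; principal=70420-7914=62506; balance=909708-62506=847202
44. interest=⌊847202·87/10000⌋=7370; principal=70420-7370=63050; balance=847202-63050=784152
45. interest=⌊784152·87/10000⌋=6822; principal=70420-6822=63598; balance=784152-63598=720554
46. interest=⌊720554·87/10000⌋=6268; principal=70420-6268=64152; balance=720554-64152=656402
47. interest=⌊656402·87/10000⌋=5710; principal=70420-5710=64710; balance=656402-64710=591692
48. interest=⌊591692·87/10000⌋=5147; principal=70420-5147=65273; balance=591692-65273=526419
49. interest=⌊526419·87/10000⌋=4579; principal=70420-4579=65841; balance=526419-65841=460578
50. interest=⌊460578·87/10000⌋=4007; principal=70420-4007=66413; balance=460578-66413=394165
51. interest=⌊394165·87/10000⌋=3429; principal=70420-3429=66991; balance=394165-66991=327174
52. interest=⌊327174·87/10000⌋=2846; principal=70420-2846=67574; balance=327174-67574=259600
53. interest=⌊259600·87/10000⌋=2258; principal=70420-2258=68162; balance=259600-68162=191438
54. interest=⌊191438·87/10000⌋=1665; principal=70420-1665=68755; balance=191438-68755=122683
55. interest=⌊122683·87/10000⌋=1067; principal=70420-1067=69353; balance=122683-69353=53330
56. interest=⌊53330·87/10000⌋=463; principal=min(70420-463,53330)=53330; balance=53330-53330=0

1 26977 43443 3057449
2 26599 43821 3013628
3 26218 44202 2969426
4 25834 44586 2924840
5 25446 44974 2879866
6 25054 45366 2834500
7 24660 45760 2788740
8 24262 46158 2742582
9 23860 46560 2696022
10 23455 46965 2649057
11 23046 47374 2601683
12 22634 47786 2553897
13 22218 48202 2505695
14 21799 48621 2457074
15 21376 49044 2408030
16 20949 49471 2358559
17 20519 49901 2308658
18 20085 50335 2258323
19 19647 50773 2207550
20 19205 51215 2156335
21 18760 51660 2104675
22 18310 52110 2052565
23 17857 52563 2000002
24 17400 53020 1946982
25 16938 53482 1893500
26 16473 53947 1839553
27 16004 54416 1785137
28 15530 54890 1730247
29 15053 55367 1674880
30 14571 55849 1619031
31 14085 56335 1562696
32 13595 56825 1505871
33 13101 57319 1448552
34 12602 57818 1390734
35 12099 58321 1332413
36 11591 58829 1273584
37 11080 59340 1214244
38 10563 59857 1154387
39 10043 60377 1094010
40 9517 60903 1033107
41 8988 61432 971675
42 8453 61967 909708
43 7914 62506 847202
44 7370 63050 784152
45 6822 63598 720554
46 6268 64152 656402
47 5710 64710 591692
48 5147 65273 526419
49 4579 65841 460578
50 4007 66413 394165
51 3429 66991 327174
52 2846 67574 259600
53 2258 68162 191438
54 1665 68755 122683
55 1067 69353 53330
56 463 53330 0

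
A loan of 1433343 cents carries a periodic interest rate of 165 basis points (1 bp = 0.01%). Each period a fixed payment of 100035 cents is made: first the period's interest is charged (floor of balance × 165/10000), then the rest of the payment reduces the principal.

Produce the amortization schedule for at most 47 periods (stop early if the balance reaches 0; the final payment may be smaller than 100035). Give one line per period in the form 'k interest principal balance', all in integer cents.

1. interest=⌊1433343·165/10000⌋=23650; principal=100035-23650=76385; balance=1433343-76385=1356958
2. interest=⌊1356958·165/10000⌋=22389; principal=100035-22389=77646; balance=1356958-77646=1279312
3. interest=⌊1279312·165/10000⌋=21108; principal=100035-21108=78927; balance=1279312-78927=1200385
4. interest=⌊1200385·165/10000⌋=19806; principal=100035-19806=80229; balance=1200385-80229=1120156
5. interest=⌊1120156·165/10000⌋=18482; principal=100035-18482=81553; balance=1120156-81553=1038603
6. interest=⌊1038603·165/10000⌋=17136; principal=100035-17136=82899; balance=1038603-82899=955704
7. interest=⌊955704·165/10000⌋=15769; principal=100035-15769=84266; balance=955704-84266=871438
8. interest=⌊871438·165/10000⌋=14378; principal=100035-14378=85657; balance=871438-85657=785781
9. interest=⌊785781·165/10000⌋=12965; principal=100035-12965=87070; balance=785781-87070=698711
10. interest=⌊698711·165/10000⌋=11528; principal=100035-11528=88507; balance=698711-88507=610204
11. interest=⌊610204·165/10000⌋=10068; principal=100035-10068=89967; balance=610204-89967=520237
12. interest=⌊520237·165/10000⌋=8583; principal=100035-8583=91452; balance=520237-91452=428785
13. interest=⌊428785·165/10000⌋=7074; principal=100035-7074=92961; balance=428785-92961=335824
14. interest=⌊335824·165/10000⌋=5541; principal=100035-5541=94494; balance=335824-94494=241330
15. interest=⌊241330·165/10000⌋=3981; principal=100035-3981=96054; balance=241330-96054=145276
16. interest=⌊145276·165/10000⌋=2397; principal=100035-2397=97638; balance=145276-97638=47638
17. interest=⌊47638·165/10000⌋=786; principal=min(100035-786,47638)=47638; balance=47638-47638=0

1 23650 76385 1356958
2 22389 77646 1279312
3 21108 78927 1200385
4 19806 80229 1120156
5 18482 81553 1038603
6 17136 82899 955704
7 15769 84266 871438
8 14378 85657 785781
9 12965 87070 698711
10 11528 88507 610204
11 10068 89967 520237
12 8583 91452 428785
13 7074 92961 335824
14 5541 94494 241330
15 3981 96054 145276
16 2397 97638 47638
17 786 47638 0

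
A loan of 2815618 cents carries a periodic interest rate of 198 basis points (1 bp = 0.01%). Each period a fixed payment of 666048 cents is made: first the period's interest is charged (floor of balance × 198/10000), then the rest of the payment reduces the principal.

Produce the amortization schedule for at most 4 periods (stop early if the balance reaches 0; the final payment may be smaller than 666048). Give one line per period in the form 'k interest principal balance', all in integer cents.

1 55749 610299 2205319
2 43665 622383 1582936
3 31342 634706 948230
4 18774 647274 300956

1. interest=⌊2815618·198/10000⌋=55749; principal=666048-55749=610299; balance=2815618-610299=2205319
2. interest=⌊2205319·198/10000⌋=43665; principal=666048-43665=622383; balance=2205319-622383=1582936
3. interest=⌊1582936·198/10000⌋=31342; principal=666048-31342=634706; balance=1582936-634706=948230
4. interest=⌊948230·198/10000⌋=18774; principal=666048-18774=647274; balance=948230-647274=300956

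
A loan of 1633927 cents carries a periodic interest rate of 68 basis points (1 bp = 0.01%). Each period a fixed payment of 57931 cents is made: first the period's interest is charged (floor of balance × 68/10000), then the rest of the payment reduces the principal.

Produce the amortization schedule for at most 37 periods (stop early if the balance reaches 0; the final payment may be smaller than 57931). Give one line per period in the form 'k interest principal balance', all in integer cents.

1 11110 46821 1587106
2 10792 47139 1539967
3 10471 47460 1492507
4 10149 47782 1444725
5 9824 48107 1396618
6 9497 48434 1348184
7 9167 48764 1299420
8 8836 49095 1250325
9 8502 49429 1200896
10 8166 49765 1151131
11 7827 50104 1101027
12 7486 50445 1050582
13 7143 50788 999794
14 6798 51133 948661
15 6450 51481 897180
16 6100 51831 845349
17 5748 52183 793166
18 5393 52538 740628
19 5036 52895 687733
20 4676 53255 634478
21 4314 53617 580861
22 3949 53982 526879
23 3582 54349 472530
24 3213 54718 417812
25 2841 55090 362722
26 2466 55465 307257
27 2089 55842 251415
28 1709 56222 195193
29 1327 56604 138589
30 942 56989 81600
31 554 57377 24223
32 164 24223 0

1. interest=⌊1633927·68/10000⌋=11110; principal=57931-11110=46821; balance=1633927-46821=1587106
2. interest=⌊1587106·68/10000⌋=10792; principal=57931-10792=47139; balance=1587106-47139=1539967
3. interest=⌊1539967·68/10000⌋=10471; principal=57931-10471=47460; balance=1539967-47460=1492507
4. interest=⌊1492507·68/10000⌋=10149; principal=57931-10149=47782; balance=1492507-47782=1444725
5. interest=⌊1444725·68/10000⌋=9824; principal=57931-9824=48107; balance=1444725-48107=1396618
6. interest=⌊1396618·68/10000⌋=9497; principal=57931-9497=48434; balance=1396618-48434=1348184
7. interest=⌊1348184·68/10000⌋=9167; principal=57931-9167=48764; balance=1348184-48764=1299420
8. interest=⌊1299420·68/10000⌋=8836; principal=57931-8836=49095; balance=1299420-49095=1250325
9. interest=⌊1250325·68/10000⌋=8502; principal=57931-8502=49429; balance=1250325-49429=1200896
10. interest=⌊1200896·68/10000⌋=8166; principal=57931-8166=49765; balance=1200896-49765=1151131
11. interest=⌊1151131·68/10000⌋=7827; principal=57931-7827=50104; balance=1151131-50104=1101027
12. interest=⌊1101027·68/10000⌋=7486; principal=57931-7486=50445; balance=1101027-50445=1050582
13. interest=⌊1050582·68/10000⌋=7143; principal=57931-7143=50788; balance=1050582-50788=999794
14. interest=⌊999794·68/10000⌋=6798; principal=57931-6798=51133; balance=999794-51133=948661
15. interest=⌊948661·68/10000⌋=6450; principal=57931-6450=51481; balance=948661-51481=897180
16. interest=⌊897180·68/10000⌋=6100; principal=57931-6100=51831; balance=897180-51831=845349
17. interest=⌊845349·68/10000⌋=5748; principal=57931-5748=52183; balance=845349-52183=793166
18. interest=⌊793166·68/10000⌋=5393; principal=57931-5393=52538; balance=793166-52538=740628
19. interest=⌊740628·68/10000⌋=5036; principal=57931-5036=52895; balance=740628-52895=687733
20. interest=⌊687733·68/10000⌋=4676; principal=57931-4676=53255; balance=687733-53255=634478
21. interest=⌊634478·68/10000⌋=4314; principal=57931-4314=53617; balance=634478-53617=580861
22. interest=⌊580861·68/10000⌋=3949; principal=57931-3949=53982; balance=580861-53982=526879
23. interest=⌊526879·68/10000⌋=3582; principal=57931-3582=54349; balance=526879-54349=472530
24. interest=⌊472530·68/10000⌋=3213; principal=57931-3213=54718; balance=472530-54718=417812
25. interest=⌊417812·68/10000⌋=2841; principal=57931-2841=55090; balance=417812-55090=362722
26. interest=⌊362722·68/10000⌋=2466; principal=57931-2466=55465; balance=362722-55465=307257
27. interest=⌊307257·68/10000⌋=2089; principal=57931-2089=55842; balance=307257-55842=251415
28. interest=⌊251415·68/10000⌋=1709; principal=57931-1709=56222; balance=251415-56222=195193
29. interest=⌊195193·68/10000⌋=1327; principal=57931-1327=56604; balance=195193-56604=138589
30. interest=⌊138589·68/10000⌋=942; principal=57931-942=56989; balance=138589-56989=81600
31. interest=⌊81600·68/10000⌋=554; principal=57931-554=57377; balance=81600-57377=24223
32. interest=⌊24223·68/10000⌋=164; principal=min(57931-164,24223)=24223; balance=24223-24223=0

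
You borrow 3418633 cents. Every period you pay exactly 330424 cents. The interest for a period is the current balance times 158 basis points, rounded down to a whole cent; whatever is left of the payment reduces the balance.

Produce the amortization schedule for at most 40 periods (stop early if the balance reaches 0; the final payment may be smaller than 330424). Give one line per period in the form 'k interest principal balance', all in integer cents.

1. interest=⌊3418633·158/10000⌋=54014; principal=330424-54014=276410; balance=3418633-276410=3142223
2. interest=⌊3142223·158/10000⌋=49647; principal=330424-49647=280777; balance=3142223-280777=2861446
3. interest=⌊2861446·158/10000⌋=45210; principal=330424-45210=285214; balance=2861446-285214=2576232
4. interest=⌊2576232·158/10000⌋=40704; principal=330424-40704=289720; balance=2576232-289720=2286512
5. interest=⌊2286512·158/10000⌋=36126; principal=330424-36126=294298; balance=2286512-294298=1992214
6. interest=⌊1992214·158/10000⌋=31476; principal=330424-31476=298948; balance=1992214-298948=1693266
7. interest=⌊1693266·158/10000⌋=26753; principal=330424-26753=303671; balance=1693266-303671=1389595
8. interest=⌊1389595·158/10000⌋=21955; principal=330424-21955=308469; balance=1389595-308469=1081126
9. interest=⌊1081126·158/10000⌋=17081; principal=330424-17081=313343; balance=1081126-313343=767783
10. interest=⌊767783·158/10000⌋=12130; principal=330424-12130=318294; balance=767783-318294=449489
11. interest=⌊449489·158/10000⌋=7101; principal=330424-7101=323323; balance=449489-323323=126166
12. interest=⌊126166·158/10000⌋=1993; principal=min(330424-1993,126166)=126166; balance=126166-126166=0

1 54014 276410 3142223
2 49647 280777 2861446
3 45210 285214 2576232
4 40704 289720 2286512
5 36126 294298 1992214
6 31476 298948 1693266
7 26753 303671 1389595
8 21955 308469 1081126
9 17081 313343 767783
10 12130 318294 449489
11 7101 323323 126166
12 1993 126166 0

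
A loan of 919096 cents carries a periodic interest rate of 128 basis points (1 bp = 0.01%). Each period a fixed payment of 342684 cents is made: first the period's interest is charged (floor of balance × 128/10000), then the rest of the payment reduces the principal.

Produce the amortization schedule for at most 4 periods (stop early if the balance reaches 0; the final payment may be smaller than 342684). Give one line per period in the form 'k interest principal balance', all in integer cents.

1 11764 330920 588176
2 7528 335156 253020
3 3238 253020 0

1. interest=⌊919096·128/10000⌋=11764; principal=342684-11764=330920; balance=919096-330920=588176
2. interest=⌊588176·128/10000⌋=7528; principal=342684-7528=335156; balance=588176-335156=253020
3. interest=⌊253020·128/10000⌋=3238; principal=min(342684-3238,253020)=253020; balance=253020-253020=0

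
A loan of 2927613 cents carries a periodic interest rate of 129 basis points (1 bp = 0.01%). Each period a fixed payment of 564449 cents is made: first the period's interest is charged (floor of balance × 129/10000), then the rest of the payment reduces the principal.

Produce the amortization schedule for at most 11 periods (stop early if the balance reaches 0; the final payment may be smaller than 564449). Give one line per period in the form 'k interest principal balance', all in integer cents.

1. interest=⌊2927613·129/10000⌋=37766; principal=564449-37766=526683; balance=2927613-526683=2400930
2. interest=⌊2400930·129/10000⌋=30971; principal=564449-30971=533478; balance=2400930-533478=1867452
3. interest=⌊1867452·129/10000⌋=24090; principal=564449-24090=540359; balance=1867452-540359=1327093
4. interest=⌊1327093·129/10000⌋=17119; principal=564449-17119=547330; balance=1327093-547330=779763
5. interest=⌊779763·129/10000⌋=10058; principal=564449-10058=554391; balance=779763-554391=225372
6. interest=⌊225372·129/10000⌋=2907; principal=min(564449-2907,225372)=225372; balance=225372-225372=0

1 37766 526683 2400930
2 30971 533478 1867452
3 24090 540359 1327093
4 17119 547330 779763
5 10058 554391 225372
6 2907 225372 0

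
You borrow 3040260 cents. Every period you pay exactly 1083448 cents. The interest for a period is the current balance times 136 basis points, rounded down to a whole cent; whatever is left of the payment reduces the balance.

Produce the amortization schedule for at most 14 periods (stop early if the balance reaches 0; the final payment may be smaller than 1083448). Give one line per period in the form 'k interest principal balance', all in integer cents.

1. interest=⌊3040260·136/10000⌋=41347; principal=1083448-41347=1042101; balance=3040260-1042101=1998159
2. interest=⌊1998159·136/10000⌋=27174; principal=1083448-27174=1056274; balance=1998159-1056274=941885
3. interest=⌊941885·136/10000⌋=12809; principal=min(1083448-12809,941885)=941885; balance=941885-941885=0

1 41347 1042101 1998159
2 27174 1056274 941885
3 12809 941885 0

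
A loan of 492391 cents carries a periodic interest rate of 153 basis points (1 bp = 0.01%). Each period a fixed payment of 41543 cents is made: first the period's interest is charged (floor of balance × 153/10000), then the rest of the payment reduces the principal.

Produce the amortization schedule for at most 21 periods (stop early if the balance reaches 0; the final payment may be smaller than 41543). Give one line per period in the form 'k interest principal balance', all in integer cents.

1. interest=⌊492391·153/10000⌋=7533; principal=41543-7533=34010; balance=492391-34010=458381
2. interest=⌊458381·153/10000⌋=7013; principal=41543-7013=34530; balance=458381-34530=423851
3. interest=⌊423851·153/10000⌋=6484; principal=41543-6484=35059; balance=423851-35059=388792
4. interest=⌊388792·153/10000⌋=5948; principal=41543-5948=35595; balance=388792-35595=353197
5. interest=⌊353197·153/10000⌋=5403; principal=41543-5403=36140; balance=353197-36140=317057
6. interest=⌊317057·153/10000⌋=4850; principal=41543-4850=36693; balance=317057-36693=280364
7. interest=⌊280364·153/10000⌋=4289; principal=41543-4289=37254; balance=280364-37254=243110
8. interest=⌊243110·153/10000⌋=3719; principal=41543-3719=37824; balance=243110-37824=205286
9. interest=⌊205286·153/10000⌋=3140; principal=41543-3140=38403; balance=205286-38403=166883
10. interest=⌊166883·153/10000⌋=2553; principal=41543-2553=38990; balance=166883-38990=127893
11. interest=⌊127893·153/10000⌋=1956; principal=41543-1956=39587; balance=127893-39587=88306
12. interest=⌊88306·153/10000⌋=1351; principal=41543-1351=40192; balance=88306-40192=48114
13. interest=⌊48114·153/10000⌋=736; principal=41543-736=40807; balance=48114-40807=7307
14. interest=⌊7307·153/10000⌋=111; principal=min(41543-111,7307)=7307; balance=7307-7307=0

1 7533 34010 458381
2 7013 34530 423851
3 6484 35059 388792
4 5948 35595 353197
5 5403 36140 317057
6 4850 36693 280364
7 4289 37254 243110
8 3719 37824 205286
9 3140 38403 166883
10 2553 38990 127893
11 1956 39587 88306
12 1351 40192 48114
13 736 40807 7307
14 111 7307 0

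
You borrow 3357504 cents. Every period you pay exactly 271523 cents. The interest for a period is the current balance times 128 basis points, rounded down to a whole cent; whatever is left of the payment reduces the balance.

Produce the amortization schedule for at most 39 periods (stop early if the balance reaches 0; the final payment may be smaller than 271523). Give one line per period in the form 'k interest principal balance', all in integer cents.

1. interest=⌊3357504·128/10000⌋=42976; principal=271523-42976=228547; balance=3357504-228547=3128957
2. interest=⌊3128957·128/10000⌋=40050; principal=271523-40050=231473; balance=3128957-231473=2897484
3. interest=⌊2897484·128/10000⌋=37087; principal=271523-37087=234436; balance=2897484-234436=2663048
4. interest=⌊2663048·128/10000⌋=34087; principal=271523-34087=237436; balance=2663048-237436=2425612
5. interest=⌊2425612·128/10000⌋=31047; principal=271523-31047=240476; balance=2425612-240476=2185136
6. interest=⌊2185136·128/10000⌋=27969; principal=271523-27969=243554; balance=2185136-243554=1941582
7. interest=⌊1941582·128/10000⌋=24852; principal=271523-24852=246671; balance=1941582-246671=1694911
8. interest=⌊1694911·128/10000⌋=21694; principal=271523-21694=249829; balance=1694911-249829=1445082
9. interest=⌊1445082·128/10000⌋=18497; principal=271523-18497=253026; balance=1445082-253026=1192056
10. interest=⌊1192056·128/10000⌋=15258; principal=271523-15258=256265; balance=1192056-256265=935791
11. interest=⌊935791·128/10000⌋=11978; principal=271523-11978=259545; balance=935791-259545=676246
12. interest=⌊676246·128/10000⌋=8655; principal=271523-8655=262868; balance=676246-262868=413378
13. interest=⌊413378·128/10000⌋=5291; principal=271523-5291=266232; balance=413378-266232=147146
14. interest=⌊147146·128/10000⌋=1883; principal=min(271523-1883,147146)=147146; balance=147146-147146=0

1 42976 228547 3128957
2 40050 231473 2897484
3 37087 234436 2663048
4 34087 237436 2425612
5 31047 240476 2185136
6 27969 243554 1941582
7 24852 246671 1694911
8 21694 249829 1445082
9 18497 253026 1192056
10 15258 256265 935791
11 11978 259545 676246
12 8655 262868 413378
13 5291 266232 147146
14 1883 147146 0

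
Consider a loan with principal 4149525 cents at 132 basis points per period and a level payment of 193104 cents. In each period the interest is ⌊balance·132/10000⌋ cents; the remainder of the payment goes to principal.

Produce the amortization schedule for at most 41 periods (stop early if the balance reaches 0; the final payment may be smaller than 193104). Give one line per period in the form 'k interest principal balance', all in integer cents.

1. interest=⌊4149525·132/10000⌋=54773; principal=193104-54773=138331; balance=4149525-138331=4011194
2. interest=⌊4011194·132/10000⌋=52947; principal=193104-52947=140157; balance=4011194-140157=3871037
3. interest=⌊3871037·132/10000⌋=51097; principal=193104-51097=142007; balance=3871037-142007=3729030
4. interest=⌊3729030·132/10000⌋=49223; principal=193104-49223=143881; balance=3729030-143881=3585149
5. interest=⌊3585149·132/10000⌋=47323; principal=193104-47323=145781; balance=3585149-145781=3439368
6. interest=⌊3439368·132/10000⌋=45399; principal=193104-45399=147705; balance=3439368-147705=3291663
7. interest=⌊3291663·132/10000⌋=43449; principal=193104-43449=149655; balance=3291663-149655=3142008
8. interest=⌊3142008·132/10000⌋=41474; principal=193104-41474=151630; balance=3142008-151630=2990378
9. interest=⌊2990378·132/10000⌋=39472; principal=193104-39472=153632; balance=2990378-153632=2836746
10. interest=⌊2836746·132/10000⌋=37445; principal=193104-37445=155659; balance=2836746-155659=2681087
11. interest=⌊2681087·132/10000⌋=35390; principal=193104-35390=157714; balance=2681087-157714=2523373
12. interest=⌊2523373·132/10000⌋=33308; principal=193104-33308=159796; balance=2523373-159796=2363577
13. interest=⌊2363577·132/10000⌋=31199; principal=193104-31199=161905; balance=2363577-161905=2201672
14. interest=⌊2201672·132/10000⌋=29062; principal=193104-29062=164042; balance=2201672-164042=2037630
15. interest=⌊2037630·132/10000⌋=26896; principal=193104-26896=166208; balance=2037630-166208=1871422
16. interest=⌊1871422·132/10000⌋=24702; principal=193104-24702=168402; balance=1871422-168402=1703020
17. interest=⌊1703020·132/10000⌋=22479; principal=193104-22479=170625; balance=1703020-170625=1532395
18. interest=⌊1532395·132/10000⌋=20227; principal=193104-20227=172877; balance=1532395-172877=1359518
19. interest=⌊1359518·132/10000⌋=17945; principal=193104-17945=175159; balance=1359518-175159=1184359
20. interest=⌊1184359·132/10000⌋=15633; principal=193104-15633=177471; balance=1184359-177471=1006888
21. interest=⌊1006888·132/10000⌋=13290; principal=193104-13290=179814; balance=1006888-179814=827074
22. interest=⌊827074·132/10000⌋=10917; principal=193104-10917=182187; balance=827074-182187=644887
23. interest=⌊644887·132/10000⌋=8512; principal=193104-8512=184592; balance=644887-184592=460295
24. interest=⌊460295·132/10000⌋=6075; principal=193104-6075=187029; balance=460295-187029=273266
25. interest=⌊273266·132/10000⌋=3607; principal=193104-3607=189497; balance=273266-189497=83769
26. interest=⌊83769·132/10000⌋=1105; principal=min(193104-1105,83769)=83769; balance=83769-83769=0

1 54773 138331 4011194
2 52947 140157 3871037
3 51097 142007 3729030
4 49223 143881 3585149
5 47323 145781 3439368
6 45399 147705 3291663
7 43449 149655 3142008
8 41474 151630 2990378
9 39472 153632 2836746
10 37445 155659 2681087
11 35390 157714 2523373
12 33308 159796 2363577
13 31199 161905 2201672
14 29062 164042 2037630
15 26896 166208 1871422
16 24702 168402 1703020
17 22479 170625 1532395
18 20227 172877 1359518
19 17945 175159 1184359
20 15633 177471 1006888
21 13290 179814 827074
22 10917 182187 644887
23 8512 184592 460295
24 6075 187029 273266
25 3607 189497 83769
26 1105 83769 0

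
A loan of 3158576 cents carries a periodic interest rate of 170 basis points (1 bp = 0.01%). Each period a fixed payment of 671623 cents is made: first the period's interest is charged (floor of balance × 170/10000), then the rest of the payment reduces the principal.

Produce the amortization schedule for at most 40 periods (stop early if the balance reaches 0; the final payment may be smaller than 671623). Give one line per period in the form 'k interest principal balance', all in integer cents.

1 53695 617928 2540648
2 43191 628432 1912216
3 32507 639116 1273100
4 21642 649981 623119
5 10593 623119 0

1. interest=⌊3158576·170/10000⌋=53695; principal=671623-53695=617928; balance=3158576-617928=2540648
2. interest=⌊2540648·170/10000⌋=43191; principal=671623-43191=628432; balance=2540648-628432=1912216
3. interest=⌊1912216·170/10000⌋=32507; principal=671623-32507=639116; balance=1912216-639116=1273100
4. interest=⌊1273100·170/10000⌋=21642; principal=671623-21642=649981; balance=1273100-649981=623119
5. interest=⌊623119·170/10000⌋=10593; principal=min(671623-10593,623119)=623119; balance=623119-623119=0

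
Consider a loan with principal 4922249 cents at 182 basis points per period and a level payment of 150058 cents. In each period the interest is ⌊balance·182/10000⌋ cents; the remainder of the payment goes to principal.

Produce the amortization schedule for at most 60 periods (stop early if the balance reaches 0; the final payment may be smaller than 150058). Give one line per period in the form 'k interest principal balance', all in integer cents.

1 89584 60474 4861775
2 88484 61574 4800201
3 87363 62695 4737506
4 86222 63836 4673670
5 85060 64998 4608672
6 83877 66181 4542491
7 82673 67385 4475106
8 81446 68612 4406494
9 80198 69860 4336634
10 78926 71132 4265502
11 77632 72426 4193076
12 76313 73745 4119331
13 74971 75087 4044244
14 73605 76453 3967791
15 72213 77845 3889946
16 70797 79261 3810685
17 69354 80704 3729981
18 67885 82173 3647808
19 66390 83668 3564140
20 64867 85191 3478949
21 63316 86742 3392207
22 61738 88320 3303887
23 60130 89928 3213959
24 58494 91564 3122395
25 56827 93231 3029164
26 55130 94928 2934236
27 53403 96655 2837581
28 51643 98415 2739166
29 49852 100206 2638960
30 48029 102029 2536931
31 46172 103886 2433045
32 44281 105777 2327268
33 42356 107702 2219566
34 40396 109662 2109904
35 38400 111658 1998246
36 36368 113690 1884556
37 34298 115760 1768796
38 32192 117866 1650930
39 30046 120012 1530918
40 27862 122196 1408722
41 25638 124420 1284302
42 23374 126684 1157618
43 21068 128990 1028628
44 18721 131337 897291
45 16330 133728 763563
46 13896 136162 627401
47 11418 138640 488761
48 8895 141163 347598
49 6326 143732 203866
50 3710 146348 57518
51 1046 57518 0

1. interest=⌊4922249·182/10000⌋=89584; principal=150058-89584=60474; balance=4922249-60474=4861775
2. interest=⌊4861775·182/10000⌋=88484; principal=150058-88484=61574; balance=4861775-61574=4800201
3. interest=⌊4800201·182/10000⌋=87363; principal=150058-87363=62695; balance=4800201-62695=4737506
4. interest=⌊4737506·182/10000⌋=86222; principal=150058-86222=63836; balance=4737506-63836=4673670
5. interest=⌊4673670·182/10000⌋=85060; principal=150058-85060=64998; balance=4673670-64998=4608672
6. interest=⌊4608672·182/10000⌋=83877; principal=150058-83877=66181; balance=4608672-66181=4542491
7. interest=⌊4542491·182/10000⌋=82673; principal=150058-82673=67385; balance=4542491-67385=4475106
8. interest=⌊4475106·182/10000⌋=81446; principal=150058-81446=68612; balance=4475106-68612=4406494
9. interest=⌊4406494·182/10000⌋=80198; principal=150058-80198=69860; balance=4406494-69860=4336634
10. interest=⌊4336634·182/10000⌋=78926; principal=150058-78926=71132; balance=4336634-71132=4265502
11. interest=⌊4265502·182/10000⌋=77632; principal=150058-77632=72426; balance=4265502-72426=4193076
12. interest=⌊4193076·182/10000⌋=76313; principal=150058-76313=73745; balance=4193076-73745=4119331
13. interest=⌊4119331·182/10000⌋=74971; principal=150058-74971=75087; balance=4119331-75087=4044244
14. interest=⌊4044244·182/10000⌋=73605; principal=150058-73605=76453; balance=4044244-76453=3967791
15. interest=⌊3967791·182/10000⌋=72213; principal=150058-72213=77845; balance=3967791-77845=3889946
16. interest=⌊3889946·182/10000⌋=70797; principal=150058-70797=79261; balance=3889946-79261=3810685
17. interest=⌊3810685·182/10000⌋=69354; principal=150058-69354=80704; balance=3810685-80704=3729981
18. interest=⌊3729981·182/10000⌋=67885; principal=150058-67885=82173; balance=3729981-82173=3647808
19. interest=⌊3647808·182/10000⌋=66390; principal=150058-66390=83668; balance=3647808-83668=3564140
20. interest=⌊3564140·182/10000⌋=64867; principal=150058-64867=85191; balance=3564140-85191=3478949
21. interest=⌊3478949·182/10000⌋=63316; principal=150058-63316=86742; balance=3478949-86742=3392207
22. interest=⌊3392207·182/10000⌋=61738; principal=150058-61738=88320; balance=3392207-88320=3303887
23. interest=⌊3303887·182/10000⌋=60130; principal=150058-60130=89928; balance=3303887-89928=3213959
24. interest=⌊3213959·182/10000⌋=58494; principal=150058-58494=91564; balance=3213959-91564=3122395
25. interest=⌊3122395·182/10000⌋=56827; principal=150058-56827=93231; balance=3122395-93231=3029164
26. interest=⌊3029164·182/10000⌋=55130; principal=150058-55130=94928; balance=3029164-94928=2934236
27. interest=⌊2934236·182/10000⌋=53403; principal=150058-53403=96655; balance=2934236-96655=2837581
28. interest=⌊2837581·182/10000⌋=51643; principal=150058-51643=98415; balance=2837581-98415=2739166
29. interest=⌊2739166·182/10000⌋=49852; principal=150058-49852=100206; balance=2739166-100206=2638960
30. interest=⌊2638960·182/10000⌋=48029; principal=150058-48029=102029; balance=2638960-102029=2536931
31. interest=⌊2536931·182/10000⌋=46172; principal=150058-46172=103886; balance=2536931-103886=2433045
32. interest=⌊2433045·182/10000⌋=44281; principal=150058-44281=105777; balance=2433045-105777=2327268
33. interest=⌊2327268·182/10000⌋=42356; principal=150058-42356=107702; balance=2327268-107702=2219566
34. interest=⌊2219566·182/10000⌋=40396; principal=150058-40396=109662; balance=2219566-109662=2109904
35. interest=⌊2109904·182/10000⌋=38400; principal=150058-38400=111658; balance=2109904-111658=1998246
36. interest=⌊1998246·182/10000⌋=36368; principal=150058-36368=113690; balance=1998246-113690=1884556
37. interest=⌊1884556·182/10000⌋=34298; principal=150058-34298=115760; balance=1884556-115760=1768796
38. interest=⌊1768796·182/10000⌋=32192; principal=150058-32192=117866; balance=1768796-117866=1650930
39. interest=⌊1650930·182/10000⌋=30046; principal=150058-30046=120012; balance=1650930-120012=1530918
40. interest=⌊1530918·182/10000⌋=27862; principal=150058-27862=122196; balance=1530918-122196=1408722
41. interest=⌊1408722·182/10000⌋=25638; principal=150058-25638=124420; balance=1408722-124420=1284302
42. interest=⌊1284302·182/10000⌋=23374; principal=150058-23374=126684; balance=1284302-126684=1157618
43. interest=⌊1157618·182/10000⌋=21068; principal=150058-21068=128990; balance=1157618-128990=1028628
44. interest=⌊1028628·182/10000⌋=18721; principal=150058-18721=131337; balance=1028628-131337=897291
45. interest=⌊897291·182/10000⌋=16330; principal=150058-16330=133728; balance=897291-133728=763563
46. interest=⌊763563·182/10000⌋=13896; principal=150058-13896=136162; balance=763563-136162=627401
47. interest=⌊627401·182/10000⌋=11418; principal=150058-11418=138640; balance=627401-138640=488761
48. interest=⌊488761·182/10000⌋=8895; principal=150058-8895=141163; balance=488761-141163=347598
49. interest=⌊347598·182/10000⌋=6326; principal=150058-6326=143732; balance=347598-143732=203866
50. interest=⌊203866·182/10000⌋=3710; principal=150058-3710=146348; balance=203866-146348=57518
51. interest=⌊57518·182/10000⌋=1046; principal=min(150058-1046,57518)=57518; balance=57518-57518=0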